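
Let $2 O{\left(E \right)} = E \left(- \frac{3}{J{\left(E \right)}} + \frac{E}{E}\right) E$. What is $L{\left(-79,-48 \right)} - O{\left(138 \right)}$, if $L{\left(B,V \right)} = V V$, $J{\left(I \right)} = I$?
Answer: $-7011$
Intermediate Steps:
$L{\left(B,V \right)} = V^{2}$
$O{\left(E \right)} = \frac{E^{2} \left(1 - \frac{3}{E}\right)}{2}$ ($O{\left(E \right)} = \frac{E \left(- \frac{3}{E} + \frac{E}{E}\right) E}{2} = \frac{E \left(- \frac{3}{E} + 1\right) E}{2} = \frac{E \left(1 - \frac{3}{E}\right) E}{2} = \frac{E^{2} \left(1 - \frac{3}{E}\right)}{2}$)
$L{\left(-79,-48 \right)} - O{\left(138 \right)} = \left(-48\right)^{2} - \frac{1}{2} \cdot 138 \left(-3 + 138\right) = 2304 - \frac{1}{2} \cdot 138 \cdot 135 = 2304 - 9315 = -7011$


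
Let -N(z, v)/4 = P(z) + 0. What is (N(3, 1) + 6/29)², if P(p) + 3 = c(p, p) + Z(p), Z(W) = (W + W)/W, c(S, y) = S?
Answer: 51076/841 ≈ 60.732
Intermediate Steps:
Z(W) = 2 (Z(W) = (2*W)/W = 2)
P(p) = -1 + p (P(p) = -3 + (p + 2) = -3 + (2 + p) = -1 + p)
N(z, v) = 4 - 4*z (N(z, v) = -4*((-1 + z) + 0) = -4*(-1 + z) = 4 - 4*z)
(N(3, 1) + 6/29)² = ((4 - 4*3) + 6/29)² = ((4 - 12) + 6*(1/29))² = (-8 + 6/29)² = (-226/29)² = 51076/841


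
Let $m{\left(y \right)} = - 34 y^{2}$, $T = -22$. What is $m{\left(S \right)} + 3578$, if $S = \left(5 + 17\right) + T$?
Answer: $3578$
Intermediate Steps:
$S = 0$ ($S = \left(5 + 17\right) - 22 = 22 - 22 = 0$)
$m{\left(S \right)} + 3578 = - 34 \cdot 0^{2} + 3578 = \left(-34\right) 0 + 3578 = 0 + 3578 = 3578$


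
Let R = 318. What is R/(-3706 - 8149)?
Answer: -318/11855 ≈ -0.026824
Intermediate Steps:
R/(-3706 - 8149) = 318/(-3706 - 8149) = 318/(-11855) = 318*(-1/11855) = -318/11855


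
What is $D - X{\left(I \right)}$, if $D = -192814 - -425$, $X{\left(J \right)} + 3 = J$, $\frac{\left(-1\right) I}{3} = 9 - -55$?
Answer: $-192194$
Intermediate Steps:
$I = -192$ ($I = - 3 \left(9 - -55\right) = - 3 \left(9 + 55\right) = \left(-3\right) 64 = -192$)
$X{\left(J \right)} = -3 + J$
$D = -192389$ ($D = -192814 + 425 = -192389$)
$D - X{\left(I \right)} = -192389 - \left(-3 - 192\right) = -192389 - -195 = -192389 + 195 = -192194$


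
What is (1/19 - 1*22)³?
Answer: -72511713/6859 ≈ -10572.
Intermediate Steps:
(1/19 - 1*22)³ = (1/19 - 22)³ = (-417/19)³ = -72511713/6859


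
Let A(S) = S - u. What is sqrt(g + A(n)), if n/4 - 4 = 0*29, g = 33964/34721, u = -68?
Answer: 8*sqrt(1600707542)/34721 ≈ 9.2184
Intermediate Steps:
g = 33964/34721 (g = 33964*(1/34721) = 33964/34721 ≈ 0.97820)
n = 16 (n = 16 + 4*(0*29) = 16 + 4*0 = 16 + 0 = 16)
A(S) = 68 + S (A(S) = S - 1*(-68) = S + 68 = 68 + S)
sqrt(g + A(n)) = sqrt(33964/34721 + (68 + 16)) = sqrt(33964/34721 + 84) = sqrt(2950528/34721) = 8*sqrt(1600707542)/34721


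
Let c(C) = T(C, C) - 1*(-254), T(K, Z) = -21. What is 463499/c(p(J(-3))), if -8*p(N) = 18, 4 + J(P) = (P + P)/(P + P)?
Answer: 463499/233 ≈ 1989.3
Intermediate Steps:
J(P) = -3 (J(P) = -4 + (P + P)/(P + P) = -4 + (2*P)/((2*P)) = -4 + (2*P)*(1/(2*P)) = -4 + 1 = -3)
p(N) = -9/4 (p(N) = -⅛*18 = -9/4)
c(C) = 233 (c(C) = -21 - 1*(-254) = -21 + 254 = 233)
463499/c(p(J(-3))) = 463499/233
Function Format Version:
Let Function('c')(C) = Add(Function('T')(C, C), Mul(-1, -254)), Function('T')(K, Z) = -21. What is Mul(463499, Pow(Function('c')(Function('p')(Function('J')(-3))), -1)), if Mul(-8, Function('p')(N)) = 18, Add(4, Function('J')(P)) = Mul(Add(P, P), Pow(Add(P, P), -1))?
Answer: Rational(463499, 233) ≈ 1989.3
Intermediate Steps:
Function('J')(P) = -3 (Function('J')(P) = Add(-4, Mul(Add(P, P), Pow(Add(P, P), -1))) = Add(-4, Mul(Mul(2, P), Pow(Mul(2, P), -1))) = Add(-4, Mul(Mul(2, P), Mul(Rational(1, 2), Pow(P, -1)))) = Add(-4, 1) = -3)
Function('p')(N) = Rational(-9, 4) (Function('p')(N) = Mul(Rational(-1, 8), 18) = Rational(-9, 4))
Function('c')(C) = 233 (Function('c')(C) = Add(-21, Mul(-1, -254)) = Add(-21, 254) = 233)
Mul(463499, Pow(Function('c')(Function('p')(Function('J')(-3))), -1)) = Mul(463499, Pow(233, -1)) = Mul(463499, Rational(1, 233)) = Rational(463499, 233)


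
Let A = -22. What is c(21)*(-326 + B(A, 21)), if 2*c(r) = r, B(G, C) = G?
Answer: -3654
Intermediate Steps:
c(r) = r/2
c(21)*(-326 + B(A, 21)) = ((1/2)*21)*(-326 - 22) = (21/2)*(-348) = -3654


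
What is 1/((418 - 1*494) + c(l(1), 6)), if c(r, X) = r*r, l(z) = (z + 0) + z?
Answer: -1/72 ≈ -0.013889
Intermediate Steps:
l(z) = 2*z (l(z) = z + z = 2*z)
c(r, X) = r**2
1/((418 - 1*494) + c(l(1), 6)) = 1/((418 - 1*494) + (2*1)**2) = 1/((418 - 494) + 2**2) = 1/(-76 + 4) = 1/(-72) = -1/72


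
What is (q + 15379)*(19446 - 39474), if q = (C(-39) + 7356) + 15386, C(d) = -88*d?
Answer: -832223484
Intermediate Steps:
q = 26174 (q = (-88*(-39) + 7356) + 15386 = (3432 + 7356) + 15386 = 10788 + 15386 = 26174)
(q + 15379)*(19446 - 39474) = (26174 + 15379)*(19446 - 39474) = 41553*(-20028) = -832223484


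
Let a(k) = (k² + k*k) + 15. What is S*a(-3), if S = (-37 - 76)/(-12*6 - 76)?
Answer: 3729/148 ≈ 25.196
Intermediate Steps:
a(k) = 15 + 2*k² (a(k) = (k² + k²) + 15 = 2*k² + 15 = 15 + 2*k²)
S = 113/148 (S = -113/(-72 - 76) = -113/(-148) = -113*(-1/148) = 113/148 ≈ 0.76351)
S*a(-3) = 113*(15 + 2*(-3)²)/148 = 113*(15 + 2*9)/148 = 113*(15 + 18)/148 = (113/148)*33 = 3729/148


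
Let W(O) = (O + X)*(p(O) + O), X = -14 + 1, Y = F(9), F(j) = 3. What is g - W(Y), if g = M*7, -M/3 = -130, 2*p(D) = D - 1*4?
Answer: 2755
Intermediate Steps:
p(D) = -2 + D/2 (p(D) = (D - 1*4)/2 = (D - 4)/2 = (-4 + D)/2 = -2 + D/2)
M = 390 (M = -3*(-130) = 390)
Y = 3
X = -13
g = 2730 (g = 390*7 = 2730)
W(O) = (-13 + O)*(-2 + 3*O/2) (W(O) = (O - 13)*((-2 + O/2) + O) = (-13 + O)*(-2 + 3*O/2))
g - W(Y) = 2730 - (26 - 43/2*3 + (3/2)*3**2) = 2730 - (26 - 129/2 + (3/2)*9) = 2730 - (26 - 129/2 + 27/2) = 2730 - 1*(-25) = 2730 + 25 = 2755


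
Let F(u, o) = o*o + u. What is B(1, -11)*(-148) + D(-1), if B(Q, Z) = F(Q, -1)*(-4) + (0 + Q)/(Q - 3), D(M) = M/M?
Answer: 1259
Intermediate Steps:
F(u, o) = u + o² (F(u, o) = o² + u = u + o²)
D(M) = 1
B(Q, Z) = -4 - 4*Q + Q/(-3 + Q) (B(Q, Z) = (Q + (-1)²)*(-4) + (0 + Q)/(Q - 3) = (Q + 1)*(-4) + Q/(-3 + Q) = (1 + Q)*(-4) + Q/(-3 + Q) = (-4 - 4*Q) + Q/(-3 + Q) = -4 - 4*Q + Q/(-3 + Q))
B(1, -11)*(-148) + D(-1) = ((12 - 4*1² + 9*1)/(-3 + 1))*(-148) + 1 = ((12 - 4*1 + 9)/(-2))*(-148) + 1 = -(12 - 4 + 9)/2*(-148) + 1 = -½*17*(-148) + 1 = -17/2*(-148) + 1 = 1258 + 1 = 1259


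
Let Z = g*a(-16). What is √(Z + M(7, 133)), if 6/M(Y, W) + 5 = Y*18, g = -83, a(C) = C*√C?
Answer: √(6 + 642752*I)/11 ≈ 51.537 + 51.536*I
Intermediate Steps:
a(C) = C^(3/2)
M(Y, W) = 6/(-5 + 18*Y) (M(Y, W) = 6/(-5 + Y*18) = 6/(-5 + 18*Y))
Z = 5312*I (Z = -(-5312)*I = 5312*I ≈ 5312.0*I)
√(Z + M(7, 133)) = √(5312*I + 6/(-5 + 18*7)) = √(5312*I + 6/(-5 + 126)) = √(5312*I + 6/121) = √(6/121 + 5312*I)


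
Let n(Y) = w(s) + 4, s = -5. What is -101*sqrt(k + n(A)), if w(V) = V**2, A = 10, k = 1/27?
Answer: -2828*sqrt(3)/9 ≈ -544.25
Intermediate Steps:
k = 1/27 ≈ 0.037037
n(Y) = 29 (n(Y) = (-5)**2 + 4 = 25 + 4 = 29)
-101*sqrt(k + n(A)) = -101*sqrt(1/27 + 29) = -2828*sqrt(3)/9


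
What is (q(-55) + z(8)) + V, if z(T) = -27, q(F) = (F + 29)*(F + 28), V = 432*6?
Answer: 3267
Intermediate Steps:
V = 2592
q(F) = (28 + F)*(29 + F) (q(F) = (29 + F)*(28 + F) = (28 + F)*(29 + F))
(q(-55) + z(8)) + V = ((812 + (-55)**2 + 57*(-55)) - 27) + 2592 = ((812 + 3025 - 3135) - 27) + 2592 = (702 - 27) + 2592 = 675 + 2592 = 3267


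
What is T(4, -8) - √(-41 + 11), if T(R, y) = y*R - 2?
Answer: -34 - I*√30 ≈ -34.0 - 5.4772*I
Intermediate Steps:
T(R, y) = -2 + R*y (T(R, y) = R*y - 2 = -2 + R*y)
T(4, -8) - √(-41 + 11) = (-2 + 4*(-8)) - √(-41 + 11) = (-2 - 32) - √(-30) = -34 - I*√30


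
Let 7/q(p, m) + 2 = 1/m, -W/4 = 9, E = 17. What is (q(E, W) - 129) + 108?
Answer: -1785/73 ≈ -24.452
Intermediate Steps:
W = -36 (W = -4*9 = -36)
q(p, m) = 7/(-2 + 1/m)
(q(E, W) - 129) + 108 = (-7*(-36)/(-1 + 2*(-36)) - 129) + 108 = (-7*(-36)/(-1 - 72) - 129) + 108 = (-7*(-36)/(-73) - 129) + 108 = (-7*(-36)*(-1/73) - 129) + 108 = (-252/73 - 129) + 108 = -9669/73 + 108 = -1785/73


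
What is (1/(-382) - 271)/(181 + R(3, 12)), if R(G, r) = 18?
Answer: -103523/76018 ≈ -1.3618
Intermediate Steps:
(1/(-382) - 271)/(181 + R(3, 12)) = (1/(-382) - 271)/(181 + 18) = (-1/382 - 271)/199 = -103523/382*1/199 = -103523/76018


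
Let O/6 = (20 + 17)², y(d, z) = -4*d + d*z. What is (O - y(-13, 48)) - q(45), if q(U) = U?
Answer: 8741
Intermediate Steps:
O = 8214 (O = 6*(20 + 17)² = 6*37² = 6*1369 = 8214)
(O - y(-13, 48)) - q(45) = (8214 - (-13)*(-4 + 48)) - 1*45 = (8214 - (-13)*44) - 45 = (8214 - 1*(-572)) - 45 = (8214 + 572) - 45 = 8786 - 45 = 8741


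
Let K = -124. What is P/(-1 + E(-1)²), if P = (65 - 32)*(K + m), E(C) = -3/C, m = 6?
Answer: -1947/4 ≈ -486.75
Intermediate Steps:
P = -3894 (P = (65 - 32)*(-124 + 6) = 33*(-118) = -3894)
P/(-1 + E(-1)²) = -3894/(-1 + (-3/(-1))²) = -3894/(-1 + (-3*(-1))²) = -3894/(-1 + 3²) = -3894/(-1 + 9) = -3894/8 = (⅛)*(-3894) = -1947/4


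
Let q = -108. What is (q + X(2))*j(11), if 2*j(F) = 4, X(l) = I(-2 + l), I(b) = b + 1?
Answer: -214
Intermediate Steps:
I(b) = 1 + b
X(l) = -1 + l (X(l) = 1 + (-2 + l) = -1 + l)
j(F) = 2 (j(F) = (½)*4 = 2)
(q + X(2))*j(11) = (-108 + (-1 + 2))*2 = (-108 + 1)*2 = -107*2 = -214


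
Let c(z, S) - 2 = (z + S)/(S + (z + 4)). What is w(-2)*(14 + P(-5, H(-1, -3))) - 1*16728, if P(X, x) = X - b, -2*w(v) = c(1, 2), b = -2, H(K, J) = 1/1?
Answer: -234379/14 ≈ -16741.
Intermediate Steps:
H(K, J) = 1
c(z, S) = 2 + (S + z)/(4 + S + z) (c(z, S) = 2 + (z + S)/(S + (z + 4)) = 2 + (S + z)/(S + (4 + z)) = 2 + (S + z)/(4 + S + z))
w(v) = -17/14 (w(v) = -(8 + 3*2 + 3*1)/(2*(4 + 2 + 1)) = -(8 + 6 + 3)/(2*7) = -17/14)
P(X, x) = 2 + X (P(X, x) = X - 1*(-2) = X + 2 = 2 + X)
w(-2)*(14 + P(-5, H(-1, -3))) - 1*16728 = -17*(14 + (2 - 5))/14 - 1*16728 = -17*(14 - 3)/14 - 16728 = -17/14*11 - 16728 = -187/14 - 16728 = -234379/14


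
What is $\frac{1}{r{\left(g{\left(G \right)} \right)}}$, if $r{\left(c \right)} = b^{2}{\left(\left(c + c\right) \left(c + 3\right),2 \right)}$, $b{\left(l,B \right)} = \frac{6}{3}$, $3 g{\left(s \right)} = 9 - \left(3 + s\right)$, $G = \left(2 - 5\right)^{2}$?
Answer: $\frac{1}{4} \approx 0.25$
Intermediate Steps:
$G = 9$ ($G = \left(-3\right)^{2} = 9$)
$g{\left(s \right)} = 2 - \frac{s}{3}$ ($g{\left(s \right)} = \frac{9 - \left(3 + s\right)}{3} = \frac{6 - s}{3} = 2 - \frac{s}{3}$)
$b{\left(l,B \right)} = 2$ ($b{\left(l,B \right)} = 6 \cdot \frac{1}{3} = 2$)
$r{\left(c \right)} = 4$ ($r{\left(c \right)} = 2^{2} = 4$)
$\frac{1}{r{\left(g{\left(G \right)} \right)}} = \frac{1}{4}$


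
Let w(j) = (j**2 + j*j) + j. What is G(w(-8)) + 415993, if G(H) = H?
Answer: 416113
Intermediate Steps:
w(j) = j + 2*j**2 (w(j) = (j**2 + j**2) + j = 2*j**2 + j = j + 2*j**2)
G(w(-8)) + 415993 = -8*(1 + 2*(-8)) + 415993 = -8*(1 - 16) + 415993 = -8*(-15) + 415993 = 120 + 415993 = 416113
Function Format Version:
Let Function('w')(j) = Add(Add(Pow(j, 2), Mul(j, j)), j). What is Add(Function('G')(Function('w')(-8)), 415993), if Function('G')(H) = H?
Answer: 416113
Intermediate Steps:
Function('w')(j) = Add(j, Mul(2, Pow(j, 2))) (Function('w')(j) = Add(Add(Pow(j, 2), Pow(j, 2)), j) = Add(Mul(2, Pow(j, 2)), j) = Add(j, Mul(2, Pow(j, 2))))
Add(Function('G')(Function('w')(-8)), 415993) = Add(Mul(-8, Add(1, Mul(2, -8))), 415993) = Add(Mul(-8, Add(1, -16)), 415993) = Add(Mul(-8, -15), 415993) = Add(120, 415993) = 416113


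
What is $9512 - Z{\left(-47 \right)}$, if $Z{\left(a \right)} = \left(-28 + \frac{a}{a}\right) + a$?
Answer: $9586$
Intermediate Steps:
$Z{\left(a \right)} = -27 + a$ ($Z{\left(a \right)} = \left(-28 + 1\right) + a = -27 + a$)
$9512 - Z{\left(-47 \right)} = 9512 - \left(-27 - 47\right) = 9512 - -74 = 9512 + 74 = 9586$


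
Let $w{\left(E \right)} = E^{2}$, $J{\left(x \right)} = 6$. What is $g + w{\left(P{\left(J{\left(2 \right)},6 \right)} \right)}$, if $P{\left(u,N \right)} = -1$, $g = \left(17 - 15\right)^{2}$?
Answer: $5$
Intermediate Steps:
$g = 4$ ($g = 2^{2} = 4$)
$g + w{\left(P{\left(J{\left(2 \right)},6 \right)} \right)} = 4 + \left(-1\right)^{2} = 4 + 1 = 5$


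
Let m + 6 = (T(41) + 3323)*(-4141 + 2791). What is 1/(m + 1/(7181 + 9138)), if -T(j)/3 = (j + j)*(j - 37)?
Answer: -16319/51529788263 ≈ -3.1669e-7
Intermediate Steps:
T(j) = -6*j*(-37 + j) (T(j) = -3*(j + j)*(j - 37) = -3*2*j*(-37 + j) = -6*j*(-37 + j))
m = -3157656 (m = -6 + (6*41*(37 - 1*41) + 3323)*(-4141 + 2791) = -6 + (6*41*(37 - 41) + 3323)*(-1350) = -6 + (6*41*(-4) + 3323)*(-1350) = -6 + (-984 + 3323)*(-1350) = -6 + 2339*(-1350) = -6 - 3157650 = -3157656)
1/(m + 1/(7181 + 9138)) = 1/(-3157656 + 1/(7181 + 9138)) = 1/(-3157656 + 1/16319) = 1/(-51529788263/16319) = -16319/51529788263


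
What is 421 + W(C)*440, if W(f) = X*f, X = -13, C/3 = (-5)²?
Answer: -428579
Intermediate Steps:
C = 75 (C = 3*(-5)² = 3*25 = 75)
W(f) = -13*f
421 + W(C)*440 = 421 - 13*75*440 = 421 - 975*440 = 421 - 429000 = -428579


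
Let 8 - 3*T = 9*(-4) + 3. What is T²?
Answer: 1681/9 ≈ 186.78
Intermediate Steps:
T = 41/3 (T = 8/3 - (9*(-4) + 3)/3 = 8/3 - (-36 + 3)/3 = 8/3 - ⅓*(-33) = 8/3 + 11 = 41/3 ≈ 13.667)
T² = (41/3)² = 1681/9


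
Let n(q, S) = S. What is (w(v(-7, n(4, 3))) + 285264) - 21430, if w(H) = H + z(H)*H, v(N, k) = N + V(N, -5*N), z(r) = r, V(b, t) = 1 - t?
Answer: 265474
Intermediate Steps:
v(N, k) = 1 + 6*N (v(N, k) = N + (1 - (-5)*N) = N + (1 + 5*N) = 1 + 6*N)
w(H) = H + H² (w(H) = H + H*H = H + H²)
(w(v(-7, n(4, 3))) + 285264) - 21430 = ((1 + 6*(-7))*(1 + (1 + 6*(-7))) + 285264) - 21430 = ((1 - 42)*(1 + (1 - 42)) + 285264) - 21430 = (-41*(1 - 41) + 285264) - 21430 = (-41*(-40) + 285264) - 21430 = (1640 + 285264) - 21430 = 286904 - 21430 = 265474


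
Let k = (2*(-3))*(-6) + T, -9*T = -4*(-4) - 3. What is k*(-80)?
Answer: -24880/9 ≈ -2764.4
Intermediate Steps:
T = -13/9 (T = -(-4*(-4) - 3)/9 = -(16 - 3)/9 = -⅑*13 = -13/9 ≈ -1.4444)
k = 311/9 (k = (2*(-3))*(-6) - 13/9 = -6*(-6) - 13/9 = 36 - 13/9 = 311/9 ≈ 34.556)
k*(-80) = (311/9)*(-80) = -24880/9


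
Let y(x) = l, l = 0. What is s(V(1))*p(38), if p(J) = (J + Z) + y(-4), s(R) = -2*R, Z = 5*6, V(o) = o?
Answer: -136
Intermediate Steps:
Z = 30
y(x) = 0
p(J) = 30 + J (p(J) = (J + 30) + 0 = (30 + J) + 0 = 30 + J)
s(V(1))*p(38) = (-2*1)*(30 + 38) = -2*68 = -136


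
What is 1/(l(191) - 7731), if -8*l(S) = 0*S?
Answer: -1/7731 ≈ -0.00012935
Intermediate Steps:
l(S) = 0 (l(S) = -0*S = -⅛*0 = 0)
1/(l(191) - 7731) = 1/(0 - 7731) = 1/(-7731) = -1/7731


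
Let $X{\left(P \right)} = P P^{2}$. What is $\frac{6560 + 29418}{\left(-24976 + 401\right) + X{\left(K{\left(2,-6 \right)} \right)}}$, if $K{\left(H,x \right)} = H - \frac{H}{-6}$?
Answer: $- \frac{485703}{331591} \approx -1.4648$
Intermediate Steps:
$K{\left(H,x \right)} = \frac{7 H}{6}$ ($K{\left(H,x \right)} = H - H \left(- \frac{1}{6}\right) = H - - \frac{H}{6} = H + \frac{H}{6} = \frac{7 H}{6}$)
$X{\left(P \right)} = P^{3}$
$\frac{6560 + 29418}{\left(-24976 + 401\right) + X{\left(K{\left(2,-6 \right)} \right)}} = \frac{6560 + 29418}{\left(-24976 + 401\right) + \left(\frac{7}{6} \cdot 2\right)^{3}} = \frac{35978}{-24575 + \left(\frac{7}{3}\right)^{3}} = \frac{35978}{-24575 + \frac{343}{27}} = \frac{35978}{- \frac{663182}{27}} = 35978 \left(- \frac{27}{663182}\right) = - \frac{485703}{331591}$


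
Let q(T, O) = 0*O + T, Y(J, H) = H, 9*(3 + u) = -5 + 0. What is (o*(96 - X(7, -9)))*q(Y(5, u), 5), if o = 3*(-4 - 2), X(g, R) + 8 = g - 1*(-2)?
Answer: 6080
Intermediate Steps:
X(g, R) = -6 + g (X(g, R) = -8 + (g - 1*(-2)) = -8 + (g + 2) = -8 + (2 + g) = -6 + g)
u = -32/9 (u = -3 + (-5 + 0)/9 = -3 + (⅑)*(-5) = -3 - 5/9 = -32/9 ≈ -3.5556)
o = -18 (o = 3*(-6) = -18)
q(T, O) = T (q(T, O) = 0 + T = T)
(o*(96 - X(7, -9)))*q(Y(5, u), 5) = -18*(96 - (-6 + 7))*(-32/9) = -18*(96 - 1*1)*(-32/9) = -18*(96 - 1)*(-32/9) = -18*95*(-32/9) = -1710*(-32/9) = 6080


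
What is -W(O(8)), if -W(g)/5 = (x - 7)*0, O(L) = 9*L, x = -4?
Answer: 0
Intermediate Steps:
W(g) = 0 (W(g) = -5*(-4 - 7)*0 = -(-55)*0 = -5*0 = 0)
-W(O(8)) = -1*0 = 0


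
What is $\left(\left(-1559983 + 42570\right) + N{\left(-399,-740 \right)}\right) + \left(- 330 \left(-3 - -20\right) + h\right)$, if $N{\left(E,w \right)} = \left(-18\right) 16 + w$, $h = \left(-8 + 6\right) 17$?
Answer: $-1524085$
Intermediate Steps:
$h = -34$ ($h = \left(-2\right) 17 = -34$)
$N{\left(E,w \right)} = -288 + w$
$\left(\left(-1559983 + 42570\right) + N{\left(-399,-740 \right)}\right) + \left(- 330 \left(-3 - -20\right) + h\right) = \left(\left(-1559983 + 42570\right) - 1028\right) - \left(34 + 330 \left(-3 - -20\right)\right) = \left(-1517413 - 1028\right) - \left(34 + 330 \left(-3 + 20\right)\right) = -1518441 - 5644 = -1524085$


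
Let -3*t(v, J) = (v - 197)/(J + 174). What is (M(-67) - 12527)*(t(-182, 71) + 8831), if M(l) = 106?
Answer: -80626748044/735 ≈ -1.0970e+8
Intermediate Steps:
t(v, J) = -(-197 + v)/(3*(174 + J)) (t(v, J) = -(v - 197)/(3*(J + 174)) = -(-197 + v)/(3*(174 + J)))
(M(-67) - 12527)*(t(-182, 71) + 8831) = (106 - 12527)*((197 - 1*(-182))/(3*(174 + 71)) + 8831) = -12421*((1/3)*(197 + 182)/245 + 8831) = -12421*((1/3)*(1/245)*379 + 8831) = -12421*(379/735 + 8831) = -12421*6491164/735 = -80626748044/735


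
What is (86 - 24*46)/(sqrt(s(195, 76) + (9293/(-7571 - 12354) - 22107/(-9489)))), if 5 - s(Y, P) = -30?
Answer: -5090*sqrt(5856657804479501)/2323230691 ≈ -167.67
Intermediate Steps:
s(Y, P) = 35 (s(Y, P) = 5 - 1*(-30) = 5 + 30 = 35)
(86 - 24*46)/(sqrt(s(195, 76) + (9293/(-7571 - 12354) - 22107/(-9489)))) = (86 - 24*46)/(sqrt(35 + (9293/(-7571 - 12354) - 22107/(-9489)))) = (86 - 1104)/(sqrt(35 + (9293/(-19925) - 22107*(-1/9489)))) = -1018/sqrt(35 + (9293*(-1/19925) + 7369/3163)) = -1018/sqrt(35 + (-9293/19925 + 7369/3163)) = -1018/sqrt(35 + 117433566/63022775) = -1018*5*sqrt(5856657804479501)/2323230691 = -5090*sqrt(5856657804479501)/2323230691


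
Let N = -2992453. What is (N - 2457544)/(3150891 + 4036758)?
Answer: -778571/1026807 ≈ -0.75824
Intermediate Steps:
(N - 2457544)/(3150891 + 4036758) = (-2992453 - 2457544)/(3150891 + 4036758) = -5449997/7187649 = -5449997*1/7187649 = -778571/1026807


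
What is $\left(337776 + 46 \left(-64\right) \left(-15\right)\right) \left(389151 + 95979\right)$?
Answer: $185288611680$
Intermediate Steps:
$\left(337776 + 46 \left(-64\right) \left(-15\right)\right) \left(389151 + 95979\right) = \left(337776 - -44160\right) 485130 = \left(337776 + 44160\right) 485130 = 381936 \cdot 485130 = 185288611680$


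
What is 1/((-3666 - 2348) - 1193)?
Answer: -1/7207 ≈ -0.00013875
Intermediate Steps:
1/((-3666 - 2348) - 1193) = 1/(-6014 - 1193) = 1/(-7207) = -1/7207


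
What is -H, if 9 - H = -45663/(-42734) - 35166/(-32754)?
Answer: -1599825863/233284906 ≈ -6.8578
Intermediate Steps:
H = 1599825863/233284906 (H = 9 - (-45663/(-42734) - 35166/(-32754)) = 9 - (-45663*(-1/42734) - 35166*(-1/32754)) = 9 - (45663/42734 + 5861/5459) = 9 - 1*499738291/233284906 = 9 - 499738291/233284906 = 1599825863/233284906 ≈ 6.8578)
-H = -1*1599825863/233284906 = -1599825863/233284906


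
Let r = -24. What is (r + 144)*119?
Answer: 14280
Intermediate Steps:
(r + 144)*119 = (-24 + 144)*119 = 120*119 = 14280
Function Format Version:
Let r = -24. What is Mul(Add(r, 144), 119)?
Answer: 14280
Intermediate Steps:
Mul(Add(r, 144), 119) = Mul(Add(-24, 144), 119) = Mul(120, 119) = 14280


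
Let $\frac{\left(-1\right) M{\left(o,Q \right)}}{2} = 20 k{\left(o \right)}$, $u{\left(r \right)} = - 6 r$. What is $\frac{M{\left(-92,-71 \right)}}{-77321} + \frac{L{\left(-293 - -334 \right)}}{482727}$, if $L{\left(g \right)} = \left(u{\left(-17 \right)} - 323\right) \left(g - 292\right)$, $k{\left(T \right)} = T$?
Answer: $\frac{2512637831}{37324934367} \approx 0.067318$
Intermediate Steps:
$L{\left(g \right)} = 64532 - 221 g$ ($L{\left(g \right)} = \left(\left(-6\right) \left(-17\right) - 323\right) \left(g - 292\right) = \left(102 - 323\right) \left(-292 + g\right) = - 221 \left(-292 + g\right) = 64532 - 221 g$)
$M{\left(o,Q \right)} = - 40 o$ ($M{\left(o,Q \right)} = - 2 \cdot 20 o = - 40 o$)
$\frac{M{\left(-92,-71 \right)}}{-77321} + \frac{L{\left(-293 - -334 \right)}}{482727} = \frac{\left(-40\right) \left(-92\right)}{-77321} + \frac{64532 - 221 \left(-293 - -334\right)}{482727} = 3680 \left(- \frac{1}{77321}\right) + \left(64532 - 221 \left(-293 + 334\right)\right) \frac{1}{482727} = - \frac{3680}{77321} + \left(64532 - 9061\right) \frac{1}{482727} = - \frac{3680}{77321} + 55471 \cdot \frac{1}{482727} = - \frac{3680}{77321} + \frac{55471}{482727} = \frac{2512637831}{37324934367}$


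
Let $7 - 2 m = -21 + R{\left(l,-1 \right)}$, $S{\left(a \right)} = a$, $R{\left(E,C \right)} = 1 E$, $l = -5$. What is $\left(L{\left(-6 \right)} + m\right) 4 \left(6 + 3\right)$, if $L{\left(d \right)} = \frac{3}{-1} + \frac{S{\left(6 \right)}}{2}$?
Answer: $594$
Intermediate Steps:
$R{\left(E,C \right)} = E$
$m = \frac{33}{2}$ ($m = \frac{7}{2} - \frac{-21 - 5}{2} = \frac{7}{2} - -13 = \frac{7}{2} + 13 = \frac{33}{2} \approx 16.5$)
$L{\left(d \right)} = 0$ ($L{\left(d \right)} = \frac{3}{-1} + \frac{6}{2} = 3 \left(-1\right) + 6 \cdot \frac{1}{2} = -3 + 3 = 0$)
$\left(L{\left(-6 \right)} + m\right) 4 \left(6 + 3\right) = \left(0 + \frac{33}{2}\right) 4 \left(6 + 3\right) = \frac{33 \cdot 4 \cdot 9}{2} = \frac{33}{2} \cdot 36 = 594$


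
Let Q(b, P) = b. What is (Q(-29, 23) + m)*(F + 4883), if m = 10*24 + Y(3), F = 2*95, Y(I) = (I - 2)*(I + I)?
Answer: 1100841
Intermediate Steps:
Y(I) = 2*I*(-2 + I) (Y(I) = (-2 + I)*(2*I) = 2*I*(-2 + I))
F = 190
m = 246 (m = 10*24 + 2*3*(-2 + 3) = 240 + 2*3*1 = 240 + 6 = 246)
(Q(-29, 23) + m)*(F + 4883) = (-29 + 246)*(190 + 4883) = 217*5073 = 1100841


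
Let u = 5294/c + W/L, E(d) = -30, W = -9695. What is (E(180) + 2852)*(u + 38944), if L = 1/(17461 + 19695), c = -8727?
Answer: -8870575565346412/8727 ≈ -1.0165e+12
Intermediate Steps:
L = 1/37156 ≈ 2.6914e-5
u = -3143704699634/8727 (u = 5294/(-8727) - 9695/1/37156 = 5294*(-1/8727) - 9695*37156 = -5294/8727 - 360227420 = -3143704699634/8727 ≈ -3.6023e+8)
(E(180) + 2852)*(u + 38944) = (-30 + 2852)*(-3143704699634/8727 + 38944) = 2822*(-3143364835346/8727) = -8870575565346412/8727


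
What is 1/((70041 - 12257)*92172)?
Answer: 1/5326066848 ≈ 1.8776e-10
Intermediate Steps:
1/((70041 - 12257)*92172) = (1/92172)/57784 = (1/57784)*(1/92172) = 1/5326066848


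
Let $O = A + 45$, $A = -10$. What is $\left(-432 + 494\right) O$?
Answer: $2170$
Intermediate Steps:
$O = 35$ ($O = -10 + 45 = 35$)
$\left(-432 + 494\right) O = \left(-432 + 494\right) 35 = 62 \cdot 35 = 2170$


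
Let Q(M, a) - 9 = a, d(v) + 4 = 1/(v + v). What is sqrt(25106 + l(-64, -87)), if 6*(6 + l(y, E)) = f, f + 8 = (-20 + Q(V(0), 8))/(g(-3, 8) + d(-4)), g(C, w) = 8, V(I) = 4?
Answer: 14*sqrt(1107537)/93 ≈ 158.43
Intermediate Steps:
d(v) = -4 + 1/(2*v) (d(v) = -4 + 1/(v + v) = -4 + 1/(2*v))
Q(M, a) = 9 + a
f = -272/31 (f = -8 + (-20 + (9 + 8))/(8 + (-4 + (1/2)/(-4))) = -8 + (-20 + 17)/(8 + (-4 + (1/2)*(-1/4))) = -8 - 3/(8 + (-4 - 1/8)) = -8 - 3/(8 - 33/8) = -8 - 3/31/8 = -8 - 3*8/31 = -8 - 24/31 = -272/31 ≈ -8.7742)
l(y, E) = -694/93 (l(y, E) = -6 + (1/6)*(-272/31) = -6 - 136/93 = -694/93)
sqrt(25106 + l(-64, -87)) = sqrt(25106 - 694/93) = sqrt(2334164/93) = 14*sqrt(1107537)/93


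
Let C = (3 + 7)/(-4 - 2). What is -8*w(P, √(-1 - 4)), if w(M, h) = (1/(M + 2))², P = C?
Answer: -72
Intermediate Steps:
C = -5/3 (C = 10/(-6) = 10*(-⅙) = -5/3 ≈ -1.6667)
P = -5/3 ≈ -1.6667
w(M, h) = (2 + M)⁻² (w(M, h) = (1/(2 + M))² = (2 + M)⁻²)
-8*w(P, √(-1 - 4)) = -8/(2 - 5/3)² = -8/3⁻² = -8*9 = -72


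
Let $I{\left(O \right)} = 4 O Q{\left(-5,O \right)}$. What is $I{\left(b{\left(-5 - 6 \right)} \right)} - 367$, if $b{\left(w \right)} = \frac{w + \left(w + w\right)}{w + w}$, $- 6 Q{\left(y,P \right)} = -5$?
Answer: $-362$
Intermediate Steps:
$Q{\left(y,P \right)} = \frac{5}{6}$ ($Q{\left(y,P \right)} = \left(- \frac{1}{6}\right) \left(-5\right) = \frac{5}{6}$)
$b{\left(w \right)} = \frac{3}{2}$ ($b{\left(w \right)} = \frac{w + 2 w}{2 w} = 3 w \frac{1}{2 w} = \frac{3}{2}$)
$I{\left(O \right)} = \frac{10 O}{3}$ ($I{\left(O \right)} = 4 O \frac{5}{6} = \frac{10 O}{3}$)
$I{\left(b{\left(-5 - 6 \right)} \right)} - 367 = \frac{10}{3} \cdot \frac{3}{2} - 367 = 5 - 367 = -362$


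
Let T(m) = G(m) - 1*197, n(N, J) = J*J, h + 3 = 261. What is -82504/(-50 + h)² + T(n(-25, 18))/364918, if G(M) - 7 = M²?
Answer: -1598358323/986738272 ≈ -1.6198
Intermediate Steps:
h = 258 (h = -3 + 261 = 258)
G(M) = 7 + M²
n(N, J) = J²
T(m) = -190 + m² (T(m) = (7 + m²) - 1*197 = (7 + m²) - 197 = -190 + m²)
-82504/(-50 + h)² + T(n(-25, 18))/364918 = -82504/(-50 + 258)² + (-190 + (18²)²)/364918 = -82504/(208²) + (-190 + 324²)*(1/364918) = -82504/43264 + (-190 + 104976)*(1/364918) = -82504*1/43264 + 104786*(1/364918) = -10313/5408 + 52393/182459 = -1598358323/986738272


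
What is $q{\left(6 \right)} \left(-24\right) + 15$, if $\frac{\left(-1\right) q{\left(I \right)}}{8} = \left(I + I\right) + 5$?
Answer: $3279$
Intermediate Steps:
$q{\left(I \right)} = -40 - 16 I$ ($q{\left(I \right)} = - 8 \left(\left(I + I\right) + 5\right) = - 8 \left(2 I + 5\right) = - 8 \left(5 + 2 I\right) = -40 - 16 I$)
$q{\left(6 \right)} \left(-24\right) + 15 = \left(-40 - 96\right) \left(-24\right) + 15 = \left(-136\right) \left(-24\right) + 15 = 3264 + 15 = 3279$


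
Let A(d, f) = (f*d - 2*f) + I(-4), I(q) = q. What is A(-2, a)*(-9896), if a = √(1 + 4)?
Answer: 39584 + 39584*√5 ≈ 1.2810e+5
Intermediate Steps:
a = √5 ≈ 2.2361
A(d, f) = -4 - 2*f + d*f (A(d, f) = (f*d - 2*f) - 4 = (d*f - 2*f) - 4 = (-2*f + d*f) - 4 = -4 - 2*f + d*f)
A(-2, a)*(-9896) = (-4 - 2*√5 - 2*√5)*(-9896) = (-4 - 4*√5)*(-9896) = 39584 + 39584*√5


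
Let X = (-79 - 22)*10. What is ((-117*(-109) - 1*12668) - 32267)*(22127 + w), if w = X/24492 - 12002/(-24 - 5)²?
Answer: -3664500769688575/5149443 ≈ -7.1163e+8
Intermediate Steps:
X = -1010 (X = -101*10 = -1010)
w = -147401197/10298886 (w = -1010/24492 - 12002/(-24 - 5)² = -1010*1/24492 - 12002/((-29)²) = -505/12246 - 12002/841 = -147401197/10298886 ≈ -14.312)
((-117*(-109) - 1*12668) - 32267)*(22127 + w) = ((-117*(-109) - 1*12668) - 32267)*(22127 - 147401197/10298886) = ((12753 - 12668) - 32267)*(227736049325/10298886) = (85 - 32267)*(227736049325/10298886) = -32182*227736049325/10298886 = -3664500769688575/5149443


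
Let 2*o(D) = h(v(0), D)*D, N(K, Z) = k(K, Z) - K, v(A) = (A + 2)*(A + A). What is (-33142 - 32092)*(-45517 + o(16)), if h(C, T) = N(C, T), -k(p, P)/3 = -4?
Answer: 2962993514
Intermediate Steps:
k(p, P) = 12 (k(p, P) = -3*(-4) = 12)
v(A) = 2*A*(2 + A) (v(A) = (2 + A)*(2*A) = 2*A*(2 + A))
N(K, Z) = 12 - K
h(C, T) = 12 - C
o(D) = 6*D (o(D) = ((12 - 2*0*(2 + 0))*D)/2 = ((12 - 2*0*2)*D)/2 = ((12 - 1*0)*D)/2 = ((12 + 0)*D)/2 = (12*D)/2 = 6*D)
(-33142 - 32092)*(-45517 + o(16)) = (-33142 - 32092)*(-45517 + 6*16) = -65234*(-45517 + 96) = -65234*(-45421) = 2962993514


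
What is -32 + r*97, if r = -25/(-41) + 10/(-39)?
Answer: 3637/1599 ≈ 2.2745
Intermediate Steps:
r = 565/1599 (r = -25*(-1/41) + 10*(-1/39) = 25/41 - 10/39 = 565/1599 ≈ 0.35335)
-32 + r*97 = -32 + (565/1599)*97 = -32 + 54805/1599 = 3637/1599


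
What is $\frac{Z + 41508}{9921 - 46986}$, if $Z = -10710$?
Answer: $- \frac{10266}{12355} \approx -0.83092$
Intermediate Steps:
$\frac{Z + 41508}{9921 - 46986} = \frac{-10710 + 41508}{9921 - 46986} = \frac{30798}{-37065} = 30798 \left(- \frac{1}{37065}\right) = - \frac{10266}{12355}$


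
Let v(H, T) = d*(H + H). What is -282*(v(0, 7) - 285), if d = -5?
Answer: 80370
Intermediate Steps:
v(H, T) = -10*H (v(H, T) = -5*(H + H) = -10*H)
-282*(v(0, 7) - 285) = -282*(-10*0 - 285) = -282*(0 - 285) = -282*(-285) = 80370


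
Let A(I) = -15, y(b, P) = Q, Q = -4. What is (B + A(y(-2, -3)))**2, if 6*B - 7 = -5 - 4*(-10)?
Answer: 64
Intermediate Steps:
y(b, P) = -4
B = 7 (B = 7/6 + (-5 - 4*(-10))/6 = 7/6 + (-5 + 40)/6 = 7/6 + (1/6)*35 = 7/6 + 35/6 = 7)
(B + A(y(-2, -3)))**2 = (7 - 15)**2 = (-8)**2 = 64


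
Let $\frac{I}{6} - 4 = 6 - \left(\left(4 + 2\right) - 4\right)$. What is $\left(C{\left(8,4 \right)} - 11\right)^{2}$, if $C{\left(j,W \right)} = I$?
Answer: $1369$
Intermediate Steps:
$I = 48$ ($I = 24 + 6 \left(6 - \left(\left(4 + 2\right) - 4\right)\right) = 24 + 6 \left(6 - \left(6 - 4\right)\right) = 24 + 6 \left(6 - 2\right) = 24 + 6 \cdot 4 = 24 + 24 = 48$)
$C{\left(j,W \right)} = 48$
$\left(C{\left(8,4 \right)} - 11\right)^{2} = \left(48 - 11\right)^{2} = 37^{2} = 1369$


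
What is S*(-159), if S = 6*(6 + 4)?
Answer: -9540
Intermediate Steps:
S = 60 (S = 6*10 = 60)
S*(-159) = 60*(-159) = -9540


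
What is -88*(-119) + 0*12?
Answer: 10472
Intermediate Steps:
-88*(-119) + 0*12 = 10472 + 0 = 10472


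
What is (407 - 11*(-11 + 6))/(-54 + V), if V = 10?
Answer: -21/2 ≈ -10.500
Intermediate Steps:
(407 - 11*(-11 + 6))/(-54 + V) = (407 - 11*(-11 + 6))/(-54 + 10) = (407 - 11*(-5))/(-44) = (407 + 55)*(-1/44) = 462*(-1/44) = -21/2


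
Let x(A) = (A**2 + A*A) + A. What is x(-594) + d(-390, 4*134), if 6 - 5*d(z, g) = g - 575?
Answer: 705087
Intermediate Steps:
d(z, g) = 581/5 - g/5 (d(z, g) = 6/5 - (g - 575)/5 = 6/5 - (-575 + g)/5 = 6/5 + (115 - g/5) = 581/5 - g/5)
x(A) = A + 2*A**2 (x(A) = (A**2 + A**2) + A = 2*A**2 + A = A + 2*A**2)
x(-594) + d(-390, 4*134) = -594*(1 + 2*(-594)) + (581/5 - 4*134/5) = -594*(1 - 1188) + (581/5 - 1/5*536) = -594*(-1187) + (581/5 - 536/5) = 705078 + 9 = 705087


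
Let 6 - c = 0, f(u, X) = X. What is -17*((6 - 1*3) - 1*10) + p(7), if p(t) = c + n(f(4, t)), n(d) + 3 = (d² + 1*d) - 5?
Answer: 173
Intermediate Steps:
c = 6 (c = 6 - 1*0 = 6 + 0 = 6)
n(d) = -8 + d + d² (n(d) = -3 + ((d² + 1*d) - 5) = -3 + ((d² + d) - 5) = -3 + ((d + d²) - 5) = -3 + (-5 + d + d²) = -8 + d + d²)
p(t) = -2 + t + t² (p(t) = 6 + (-8 + t + t²) = -2 + t + t²)
-17*((6 - 1*3) - 1*10) + p(7) = -17*((6 - 1*3) - 1*10) + (-2 + 7 + 7²) = -17*((6 - 3) - 10) + (-2 + 7 + 49) = -17*(3 - 10) + 54 = -17*(-7) + 54 = 119 + 54 = 173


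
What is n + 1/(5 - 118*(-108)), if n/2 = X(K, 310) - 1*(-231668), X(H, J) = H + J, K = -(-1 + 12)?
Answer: 5914694567/12749 ≈ 4.6393e+5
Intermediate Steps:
K = -11 (K = -1*11 = -11)
n = 463934 (n = 2*((-11 + 310) - 1*(-231668)) = 2*(299 + 231668) = 2*231967 = 463934)
n + 1/(5 - 118*(-108)) = 463934 + 1/(5 - 118*(-108)) = 463934 + 1/(5 + 12744) = 463934 + 1/12749 = 5914694567/12749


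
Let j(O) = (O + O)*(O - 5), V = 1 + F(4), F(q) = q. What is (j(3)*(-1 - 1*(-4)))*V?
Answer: -180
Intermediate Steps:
V = 5 (V = 1 + 4 = 5)
j(O) = 2*O*(-5 + O) (j(O) = (2*O)*(-5 + O) = 2*O*(-5 + O))
(j(3)*(-1 - 1*(-4)))*V = ((2*3*(-5 + 3))*(-1 - 1*(-4)))*5 = ((2*3*(-2))*(-1 + 4))*5 = -12*3*5 = -36*5 = -180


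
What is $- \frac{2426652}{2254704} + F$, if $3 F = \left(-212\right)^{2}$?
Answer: $\frac{8444011385}{563676} \approx 14980.0$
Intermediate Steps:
$F = \frac{44944}{3}$ ($F = \frac{\left(-212\right)^{2}}{3} = \frac{1}{3} \cdot 44944 = \frac{44944}{3} \approx 14981.0$)
$- \frac{2426652}{2254704} + F = - \frac{2426652}{2254704} + \frac{44944}{3} = \left(-2426652\right) \frac{1}{2254704} + \frac{44944}{3} = - \frac{202221}{187892} + \frac{44944}{3} = \frac{8444011385}{563676}$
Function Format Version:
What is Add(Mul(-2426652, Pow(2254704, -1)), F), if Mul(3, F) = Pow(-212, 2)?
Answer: Rational(8444011385, 563676) ≈ 14980.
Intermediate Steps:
F = Rational(44944, 3) (F = Mul(Rational(1, 3), Pow(-212, 2)) = Mul(Rational(1, 3), 44944) = Rational(44944, 3) ≈ 14981.)
Add(Mul(-2426652, Pow(2254704, -1)), F) = Add(Mul(-2426652, Pow(2254704, -1)), Rational(44944, 3)) = Add(Mul(-2426652, Rational(1, 2254704)), Rational(44944, 3)) = Add(Rational(-202221, 187892), Rational(44944, 3)) = Rational(8444011385, 563676)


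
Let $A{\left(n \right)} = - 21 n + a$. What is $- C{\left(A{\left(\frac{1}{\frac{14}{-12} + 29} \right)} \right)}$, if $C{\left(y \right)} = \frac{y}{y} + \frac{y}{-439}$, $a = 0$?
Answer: $- \frac{73439}{73313} \approx -1.0017$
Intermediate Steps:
$A{\left(n \right)} = - 21 n$ ($A{\left(n \right)} = - 21 n + 0 = - 21 n$)
$C{\left(y \right)} = 1 - \frac{y}{439}$ ($C{\left(y \right)} = 1 + y \left(- \frac{1}{439}\right) = 1 - \frac{y}{439}$)
$- C{\left(A{\left(\frac{1}{\frac{14}{-12} + 29} \right)} \right)} = - (1 - \frac{\left(-21\right) \frac{1}{\frac{14}{-12} + 29}}{439}) = - (1 - \frac{\left(-21\right) \frac{1}{14 \left(- \frac{1}{12}\right) + 29}}{439}) = - (1 - \frac{\left(-21\right) \frac{1}{- \frac{7}{6} + 29}}{439}) = - (1 - \frac{\left(-21\right) \frac{1}{\frac{167}{6}}}{439}) = - (1 - \frac{\left(-21\right) \frac{6}{167}}{439}) = - (1 - - \frac{126}{73313}) = - (1 + \frac{126}{73313}) = \left(-1\right) \frac{73439}{73313} = - \frac{73439}{73313}$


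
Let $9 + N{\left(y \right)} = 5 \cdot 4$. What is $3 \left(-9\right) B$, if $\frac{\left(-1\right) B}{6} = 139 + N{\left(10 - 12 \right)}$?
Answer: $24300$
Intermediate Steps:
$N{\left(y \right)} = 11$ ($N{\left(y \right)} = -9 + 5 \cdot 4 = -9 + 20 = 11$)
$B = -900$ ($B = - 6 \left(139 + 11\right) = \left(-6\right) 150 = -900$)
$3 \left(-9\right) B = 3 \left(-9\right) \left(-900\right) = \left(-27\right) \left(-900\right) = 24300$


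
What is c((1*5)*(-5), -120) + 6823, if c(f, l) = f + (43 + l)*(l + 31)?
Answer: 13651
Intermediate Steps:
c(f, l) = f + (31 + l)*(43 + l) (c(f, l) = f + (43 + l)*(31 + l) = f + (31 + l)*(43 + l))
c((1*5)*(-5), -120) + 6823 = (1333 + (1*5)*(-5) + (-120)² + 74*(-120)) + 6823 = (1333 + 5*(-5) + 14400 - 8880) + 6823 = (1333 - 25 + 14400 - 8880) + 6823 = 6828 + 6823 = 13651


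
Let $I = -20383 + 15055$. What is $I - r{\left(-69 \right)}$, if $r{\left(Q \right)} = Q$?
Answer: $-5259$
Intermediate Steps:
$I = -5328$
$I - r{\left(-69 \right)} = -5328 - -69 = -5328 + 69 = -5259$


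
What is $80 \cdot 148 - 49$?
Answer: $11791$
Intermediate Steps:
$80 \cdot 148 - 49 = 11840 - 49 = 11791$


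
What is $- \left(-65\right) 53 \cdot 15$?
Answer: $51675$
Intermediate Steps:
$- \left(-65\right) 53 \cdot 15 = - \left(-3445\right) 15 = \left(-1\right) \left(-51675\right) = 51675$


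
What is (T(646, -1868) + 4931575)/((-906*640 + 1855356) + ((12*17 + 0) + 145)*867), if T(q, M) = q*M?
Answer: 3724847/1578099 ≈ 2.3603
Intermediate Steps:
T(q, M) = M*q
(T(646, -1868) + 4931575)/((-906*640 + 1855356) + ((12*17 + 0) + 145)*867) = (-1868*646 + 4931575)/((-906*640 + 1855356) + ((12*17 + 0) + 145)*867) = (-1206728 + 4931575)/((-579840 + 1855356) + ((204 + 0) + 145)*867) = 3724847/(1275516 + (204 + 145)*867) = 3724847/(1275516 + 349*867) = 3724847/(1275516 + 302583) = 3724847/1578099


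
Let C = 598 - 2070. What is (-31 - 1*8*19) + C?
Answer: -1655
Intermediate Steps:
C = -1472
(-31 - 1*8*19) + C = (-31 - 1*8*19) - 1472 = (-31 - 8*19) - 1472 = (-31 - 152) - 1472 = -183 - 1472 = -1655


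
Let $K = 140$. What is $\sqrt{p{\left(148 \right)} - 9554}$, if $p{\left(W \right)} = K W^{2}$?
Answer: $\sqrt{3057006} \approx 1748.4$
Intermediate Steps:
$p{\left(W \right)} = 140 W^{2}$
$\sqrt{p{\left(148 \right)} - 9554} = \sqrt{140 \cdot 148^{2} - 9554} = \sqrt{140 \cdot 21904 - 9554} = \sqrt{3066560 - 9554} = \sqrt{3057006}$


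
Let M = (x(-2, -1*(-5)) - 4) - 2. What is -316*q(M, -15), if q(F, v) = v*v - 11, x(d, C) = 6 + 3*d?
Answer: -67624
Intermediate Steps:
M = -6 (M = ((6 + 3*(-2)) - 4) - 2 = ((6 - 6) - 4) - 2 = (0 - 4) - 2 = -4 - 2 = -6)
q(F, v) = -11 + v² (q(F, v) = v² - 11 = -11 + v²)
-316*q(M, -15) = -316*(-11 + (-15)²) = -316*(-11 + 225) = -316*214 = -67624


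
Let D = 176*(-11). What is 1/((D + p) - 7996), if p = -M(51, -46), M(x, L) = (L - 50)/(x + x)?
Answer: -17/168828 ≈ -0.00010069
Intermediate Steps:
D = -1936
M(x, L) = (-50 + L)/(2*x) (M(x, L) = (-50 + L)/((2*x)) = (-50 + L)*(1/(2*x)) = (-50 + L)/(2*x))
p = 16/17 (p = -(-50 - 46)/(2*51) = -(-96)/(2*51) = -1*(-16/17) = 16/17 ≈ 0.94118)
1/((D + p) - 7996) = 1/((-1936 + 16/17) - 7996) = 1/(-32896/17 - 7996) = 1/(-168828/17) = -17/168828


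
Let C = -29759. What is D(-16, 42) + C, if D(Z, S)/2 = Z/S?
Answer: -624955/21 ≈ -29760.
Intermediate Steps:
D(Z, S) = 2*Z/S (D(Z, S) = 2*(Z/S) = 2*Z/S)
D(-16, 42) + C = 2*(-16)/42 - 29759 = 2*(-16)*(1/42) - 29759 = -16/21 - 29759 = -624955/21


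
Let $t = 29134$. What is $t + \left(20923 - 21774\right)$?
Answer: $28283$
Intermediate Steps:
$t + \left(20923 - 21774\right) = 29134 + \left(20923 - 21774\right) = 29134 - 851 = 28283$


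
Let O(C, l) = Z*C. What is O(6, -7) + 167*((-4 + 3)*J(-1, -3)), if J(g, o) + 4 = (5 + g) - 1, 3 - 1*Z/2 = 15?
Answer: 23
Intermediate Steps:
Z = -24 (Z = 6 - 2*15 = 6 - 30 = -24)
J(g, o) = g (J(g, o) = -4 + ((5 + g) - 1) = -4 + (4 + g) = g)
O(C, l) = -24*C
O(6, -7) + 167*((-4 + 3)*J(-1, -3)) = -24*6 + 167*((-4 + 3)*(-1)) = -144 + 167*(-1*(-1)) = -144 + 167*1 = -144 + 167 = 23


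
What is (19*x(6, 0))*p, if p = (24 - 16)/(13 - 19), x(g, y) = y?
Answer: 0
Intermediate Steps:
p = -4/3 (p = 8/(-6) = 8*(-⅙) = -4/3 ≈ -1.3333)
(19*x(6, 0))*p = (19*0)*(-4/3) = 0*(-4/3) = 0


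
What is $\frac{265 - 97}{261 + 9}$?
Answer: $\frac{28}{45} \approx 0.62222$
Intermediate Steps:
$\frac{265 - 97}{261 + 9} = \frac{265 - 97}{270} = \left(265 - 97\right) \frac{1}{270} = 168 \cdot \frac{1}{270} = \frac{28}{45}$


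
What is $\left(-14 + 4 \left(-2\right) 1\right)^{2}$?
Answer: $484$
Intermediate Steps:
$\left(-14 + 4 \left(-2\right) 1\right)^{2} = \left(-14 - 8\right)^{2} = \left(-22\right)^{2} = 484$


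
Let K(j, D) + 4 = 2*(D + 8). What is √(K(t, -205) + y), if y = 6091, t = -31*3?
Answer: √5693 ≈ 75.452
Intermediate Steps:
t = -93
K(j, D) = 12 + 2*D (K(j, D) = -4 + 2*(D + 8) = -4 + 2*(8 + D) = -4 + (16 + 2*D) = 12 + 2*D)
√(K(t, -205) + y) = √((12 + 2*(-205)) + 6091) = √((12 - 410) + 6091) = √(-398 + 6091) = √5693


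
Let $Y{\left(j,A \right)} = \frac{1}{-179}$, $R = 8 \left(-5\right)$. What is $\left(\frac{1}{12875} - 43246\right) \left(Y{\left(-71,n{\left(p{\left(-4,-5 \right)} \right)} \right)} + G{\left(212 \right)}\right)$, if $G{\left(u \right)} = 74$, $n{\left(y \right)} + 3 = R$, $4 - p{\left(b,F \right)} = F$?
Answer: $- \frac{1474942667601}{460925} \approx -3.2 \cdot 10^{6}$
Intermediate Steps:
$p{\left(b,F \right)} = 4 - F$
$R = -40$
$n{\left(y \right)} = -43$ ($n{\left(y \right)} = -3 - 40 = -43$)
$Y{\left(j,A \right)} = - \frac{1}{179}$
$\left(\frac{1}{12875} - 43246\right) \left(Y{\left(-71,n{\left(p{\left(-4,-5 \right)} \right)} \right)} + G{\left(212 \right)}\right) = \left(\frac{1}{12875} - 43246\right) \left(- \frac{1}{179} + 74\right) = \left(\frac{1}{12875} - 43246\right) \frac{13245}{179} = \left(- \frac{556792249}{12875}\right) \frac{13245}{179} = - \frac{1474942667601}{460925}$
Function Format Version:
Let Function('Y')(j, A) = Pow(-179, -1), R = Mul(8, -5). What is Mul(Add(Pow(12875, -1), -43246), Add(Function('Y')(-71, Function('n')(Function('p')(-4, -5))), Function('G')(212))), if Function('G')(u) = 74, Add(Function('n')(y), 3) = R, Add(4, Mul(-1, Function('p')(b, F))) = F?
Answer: Rational(-1474942667601, 460925) ≈ -3.2000e+6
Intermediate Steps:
Function('p')(b, F) = Add(4, Mul(-1, F))
R = -40
Function('n')(y) = -43 (Function('n')(y) = Add(-3, -40) = -43)
Function('Y')(j, A) = Rational(-1, 179)
Mul(Add(Pow(12875, -1), -43246), Add(Function('Y')(-71, Function('n')(Function('p')(-4, -5))), Function('G')(212))) = Mul(Add(Pow(12875, -1), -43246), Add(Rational(-1, 179), 74)) = Mul(Add(Rational(1, 12875), -43246), Rational(13245, 179)) = Mul(Rational(-556792249, 12875), Rational(13245, 179)) = Rational(-1474942667601, 460925)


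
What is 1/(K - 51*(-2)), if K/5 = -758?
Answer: -1/3688 ≈ -0.00027115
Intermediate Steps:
K = -3790 (K = 5*(-758) = -3790)
1/(K - 51*(-2)) = 1/(-3790 - 51*(-2)) = 1/(-3790 + 102) = 1/(-3688) = -1/3688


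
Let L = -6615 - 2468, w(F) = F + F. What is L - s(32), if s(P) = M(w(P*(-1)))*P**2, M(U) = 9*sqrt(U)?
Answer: -9083 - 73728*I ≈ -9083.0 - 73728.0*I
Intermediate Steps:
w(F) = 2*F
L = -9083
s(P) = 9*sqrt(2)*P**2*sqrt(-P) (s(P) = (9*sqrt(2*(P*(-1))))*P**2 = (9*sqrt(2*(-P)))*P**2 = (9*sqrt(-2*P))*P**2 = (9*(sqrt(2)*sqrt(-P)))*P**2 = (9*sqrt(2)*sqrt(-P))*P**2 = 9*sqrt(2)*P**2*sqrt(-P))
L - s(32) = -9083 - 9*sqrt(2)*(-1*32)**(5/2) = -9083 - 9*sqrt(2)*(-32)**(5/2) = -9083 - 9*sqrt(2)*4096*I*sqrt(2) = -9083 - 73728*I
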